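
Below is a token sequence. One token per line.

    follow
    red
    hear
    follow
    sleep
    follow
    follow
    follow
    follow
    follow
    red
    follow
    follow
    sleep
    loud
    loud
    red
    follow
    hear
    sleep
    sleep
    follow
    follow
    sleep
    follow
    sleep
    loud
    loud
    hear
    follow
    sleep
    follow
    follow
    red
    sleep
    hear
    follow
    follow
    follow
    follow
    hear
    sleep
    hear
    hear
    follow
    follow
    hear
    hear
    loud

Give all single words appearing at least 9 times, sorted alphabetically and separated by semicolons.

Unigram counts meeting the condition (at least 9 times):
  follow: 22
  hear: 9
  sleep: 9

follow; hear; sleep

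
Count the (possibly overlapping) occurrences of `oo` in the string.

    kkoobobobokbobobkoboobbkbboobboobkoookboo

Sliding a length-2 window over the 41 characters (40 positions):
  position 3–4: oo
  position 20–21: oo
  position 27–28: oo
  position 31–32: oo
  position 35–36: oo
  position 36–37: oo
  position 40–41: oo

7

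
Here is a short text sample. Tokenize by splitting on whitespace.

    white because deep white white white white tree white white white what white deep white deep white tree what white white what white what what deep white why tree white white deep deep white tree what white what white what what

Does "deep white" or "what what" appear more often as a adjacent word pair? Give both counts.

"deep white" (5 vs 2)

"deep white": 5 occurrences
"what what": 2 occurrences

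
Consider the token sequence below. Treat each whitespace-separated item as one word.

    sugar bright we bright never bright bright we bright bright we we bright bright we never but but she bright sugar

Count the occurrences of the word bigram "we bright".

3

Scanning the 20 overlapping bigram windows for "we bright":
  position 3–4: we bright
  position 8–9: we bright
  position 12–13: we bright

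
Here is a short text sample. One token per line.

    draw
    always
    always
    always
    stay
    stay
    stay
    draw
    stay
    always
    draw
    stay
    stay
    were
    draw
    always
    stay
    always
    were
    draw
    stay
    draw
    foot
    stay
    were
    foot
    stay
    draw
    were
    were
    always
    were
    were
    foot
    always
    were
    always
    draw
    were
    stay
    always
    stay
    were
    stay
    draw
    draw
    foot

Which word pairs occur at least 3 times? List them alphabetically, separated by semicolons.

Bigram counts meeting the condition (at least 3 times):
  always stay: 3
  always were: 3
  draw stay: 3
  stay always: 3
  stay draw: 4
  stay stay: 3
  stay were: 3

always stay; always were; draw stay; stay always; stay draw; stay stay; stay were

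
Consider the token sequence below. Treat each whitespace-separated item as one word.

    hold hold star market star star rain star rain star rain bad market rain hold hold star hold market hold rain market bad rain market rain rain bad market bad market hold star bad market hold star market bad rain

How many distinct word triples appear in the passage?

30

40 tokens → 38 trigram windows in total.
Repeated trigrams (each contributes count−1 duplicates):
  bad market hold: 2
  hold hold star: 2
  hold star market: 2
  market bad rain: 2
  market hold star: 2
  rain bad market: 2
  rain star rain: 2
  star rain star: 2
8 duplicate windows → 38 − 8 = 30 distinct.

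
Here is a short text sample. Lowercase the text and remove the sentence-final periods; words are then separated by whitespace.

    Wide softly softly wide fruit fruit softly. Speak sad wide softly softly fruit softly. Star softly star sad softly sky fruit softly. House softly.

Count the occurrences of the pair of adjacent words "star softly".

Scanning the 23 overlapping bigram windows for "star softly":
  position 15–16: star softly

1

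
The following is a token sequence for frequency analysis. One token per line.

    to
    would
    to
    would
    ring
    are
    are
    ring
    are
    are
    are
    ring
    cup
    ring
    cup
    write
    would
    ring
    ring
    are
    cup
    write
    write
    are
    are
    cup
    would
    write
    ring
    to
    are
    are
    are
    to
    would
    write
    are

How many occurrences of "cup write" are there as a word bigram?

2

Scanning the 36 overlapping bigram windows for "cup write":
  position 15–16: cup write
  position 21–22: cup write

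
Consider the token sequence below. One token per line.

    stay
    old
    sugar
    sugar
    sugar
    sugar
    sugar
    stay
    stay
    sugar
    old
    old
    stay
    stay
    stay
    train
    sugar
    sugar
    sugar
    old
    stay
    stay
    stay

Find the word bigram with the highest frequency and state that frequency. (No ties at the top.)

Bigram frequencies (highest first):
  sugar sugar: 6
  stay stay: 5
  sugar old: 2
  old stay: 2
  stay old: 1
  old sugar: 1
  … (5 more, each ≤ 1)

"sugar sugar", 6 times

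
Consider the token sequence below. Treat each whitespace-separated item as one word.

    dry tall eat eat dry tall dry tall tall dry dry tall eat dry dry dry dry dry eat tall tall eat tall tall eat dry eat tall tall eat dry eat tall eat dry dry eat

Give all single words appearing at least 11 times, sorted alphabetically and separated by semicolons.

dry; eat; tall

Unigram counts meeting the condition (at least 11 times):
  dry: 14
  eat: 11
  tall: 12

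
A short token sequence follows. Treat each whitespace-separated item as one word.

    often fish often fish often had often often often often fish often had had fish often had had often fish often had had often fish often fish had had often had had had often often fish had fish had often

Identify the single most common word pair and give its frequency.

"often fish", 7 times

Bigram frequencies (highest first):
  often fish: 7
  fish often: 6
  had often: 6
  had had: 6
  often had: 5
  often often: 4
  … (2 more, each ≤ 3)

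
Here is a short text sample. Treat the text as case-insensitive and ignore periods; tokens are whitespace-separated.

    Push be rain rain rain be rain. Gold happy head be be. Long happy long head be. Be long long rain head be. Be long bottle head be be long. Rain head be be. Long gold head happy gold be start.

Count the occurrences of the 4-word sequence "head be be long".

5

Scanning the 38 overlapping 4-gram windows for "head be be long":
  position 10–13: head be be long
  position 16–19: head be be long
  position 22–25: head be be long
  position 27–30: head be be long
  position 32–35: head be be long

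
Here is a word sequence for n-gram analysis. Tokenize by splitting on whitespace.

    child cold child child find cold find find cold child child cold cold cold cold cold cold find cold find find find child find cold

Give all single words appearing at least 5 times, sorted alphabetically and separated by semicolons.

Unigram counts meeting the condition (at least 5 times):
  child: 6
  cold: 11
  find: 8

child; cold; find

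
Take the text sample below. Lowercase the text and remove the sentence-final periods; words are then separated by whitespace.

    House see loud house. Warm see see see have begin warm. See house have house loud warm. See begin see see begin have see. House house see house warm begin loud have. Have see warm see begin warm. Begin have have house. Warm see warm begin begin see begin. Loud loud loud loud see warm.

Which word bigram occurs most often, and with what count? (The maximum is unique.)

Bigram frequencies (highest first):
  warm see: 5
  see begin: 4
  house warm: 3
  see see: 3
  see house: 3
  warm begin: 3
  … (21 more, each ≤ 3)

"warm see", 5 times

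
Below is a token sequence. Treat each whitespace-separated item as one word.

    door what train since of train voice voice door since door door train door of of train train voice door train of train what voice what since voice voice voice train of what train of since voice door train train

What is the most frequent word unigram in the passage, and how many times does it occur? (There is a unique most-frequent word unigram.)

Unigram frequencies (highest first):
  train: 11
  voice: 8
  door: 7
  of: 6
  what: 4
  since: 4

"train", 11 times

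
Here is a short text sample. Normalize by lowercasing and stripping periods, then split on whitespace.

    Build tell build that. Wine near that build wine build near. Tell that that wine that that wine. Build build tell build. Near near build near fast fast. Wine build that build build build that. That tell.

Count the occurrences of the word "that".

9

Scanning the 37 tokens for "that":
  position 4: that
  position 7: that
  position 13: that
  position 14: that
  position 16: that
  position 17: that
  position 31: that
  position 35: that
  position 36: that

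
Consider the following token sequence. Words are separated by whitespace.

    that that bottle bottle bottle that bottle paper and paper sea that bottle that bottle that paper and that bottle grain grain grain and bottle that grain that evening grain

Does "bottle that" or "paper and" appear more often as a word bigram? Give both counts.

"bottle that" (4 vs 2)

"bottle that": 4 occurrences
"paper and": 2 occurrences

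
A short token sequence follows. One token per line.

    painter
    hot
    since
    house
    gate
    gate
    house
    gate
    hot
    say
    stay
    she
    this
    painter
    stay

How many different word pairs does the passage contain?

13

15 tokens → 14 bigram windows in total.
Repeated bigrams (each contributes count−1 duplicates):
  house gate: 2
1 duplicate windows → 14 − 1 = 13 distinct.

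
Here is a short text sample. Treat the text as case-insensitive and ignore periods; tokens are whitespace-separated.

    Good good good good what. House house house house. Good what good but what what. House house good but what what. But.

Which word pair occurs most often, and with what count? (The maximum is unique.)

Bigram frequencies (highest first):
  house house: 4
  good good: 3
  good what: 2
  what house: 2
  house good: 2
  good but: 2
  … (4 more, each ≤ 2)

"house house", 4 times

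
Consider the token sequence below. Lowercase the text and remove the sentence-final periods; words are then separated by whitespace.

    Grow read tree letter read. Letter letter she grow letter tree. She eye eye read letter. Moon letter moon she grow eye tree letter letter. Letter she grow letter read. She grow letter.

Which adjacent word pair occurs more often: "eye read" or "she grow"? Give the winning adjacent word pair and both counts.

"she grow" (4 vs 1)

"eye read": 1 occurrence
"she grow": 4 occurrences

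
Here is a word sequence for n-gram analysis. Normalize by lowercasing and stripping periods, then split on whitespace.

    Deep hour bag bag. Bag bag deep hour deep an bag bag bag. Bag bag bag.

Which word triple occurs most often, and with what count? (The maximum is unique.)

Trigram frequencies (highest first):
  bag bag bag: 6
  deep hour bag: 1
  hour bag bag: 1
  bag bag deep: 1
  bag deep hour: 1
  deep hour deep: 1
  … (3 more, each ≤ 1)

"bag bag bag", 6 times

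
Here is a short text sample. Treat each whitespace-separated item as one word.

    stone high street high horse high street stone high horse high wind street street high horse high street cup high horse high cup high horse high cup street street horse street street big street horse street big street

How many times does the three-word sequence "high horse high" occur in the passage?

5

Scanning the 36 overlapping trigram windows for "high horse high":
  position 4–6: high horse high
  position 9–11: high horse high
  position 15–17: high horse high
  position 20–22: high horse high
  position 24–26: high horse high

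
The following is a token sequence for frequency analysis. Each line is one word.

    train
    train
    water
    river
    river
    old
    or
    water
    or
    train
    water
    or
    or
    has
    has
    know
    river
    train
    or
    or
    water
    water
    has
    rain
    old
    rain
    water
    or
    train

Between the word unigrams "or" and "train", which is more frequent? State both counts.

"or" (7 vs 5)

"or": 7 occurrences
"train": 5 occurrences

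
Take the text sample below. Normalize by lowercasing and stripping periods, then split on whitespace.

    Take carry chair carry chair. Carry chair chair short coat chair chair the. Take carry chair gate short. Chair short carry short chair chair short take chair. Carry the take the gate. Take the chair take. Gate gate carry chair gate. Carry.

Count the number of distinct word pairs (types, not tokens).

42 tokens → 41 bigram windows in total.
Repeated bigrams (each contributes count−1 duplicates):
  carry chair: 5
  chair carry: 3
  chair chair: 3
  chair short: 3
  chair gate: 2
  gate carry: 2
  short chair: 2
  take carry: 2
  … (2 more repeated)
16 duplicate windows → 41 − 16 = 25 distinct.

25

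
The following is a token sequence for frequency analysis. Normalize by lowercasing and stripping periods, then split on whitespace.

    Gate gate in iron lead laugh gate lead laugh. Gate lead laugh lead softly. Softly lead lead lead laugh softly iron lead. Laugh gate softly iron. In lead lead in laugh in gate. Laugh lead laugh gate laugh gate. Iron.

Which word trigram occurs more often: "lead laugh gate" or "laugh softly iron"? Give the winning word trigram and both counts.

"lead laugh gate": 4 occurrences
"laugh softly iron": 1 occurrence

"lead laugh gate" (4 vs 1)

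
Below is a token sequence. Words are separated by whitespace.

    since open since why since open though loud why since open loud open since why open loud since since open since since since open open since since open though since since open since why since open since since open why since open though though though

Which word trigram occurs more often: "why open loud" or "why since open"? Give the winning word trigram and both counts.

"why open loud": 1 occurrence
"why since open": 4 occurrences

"why since open" (4 vs 1)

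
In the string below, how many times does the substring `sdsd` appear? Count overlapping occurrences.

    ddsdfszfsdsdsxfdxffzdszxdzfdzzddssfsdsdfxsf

2

Sliding a length-4 window over the 43 characters (40 positions):
  position 9–12: sdsd
  position 36–39: sdsd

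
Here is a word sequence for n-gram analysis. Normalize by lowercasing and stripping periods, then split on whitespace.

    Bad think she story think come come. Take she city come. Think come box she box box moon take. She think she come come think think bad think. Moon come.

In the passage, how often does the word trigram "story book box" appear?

0

Scanning the 28 overlapping trigram windows for "story book box":
  (none found)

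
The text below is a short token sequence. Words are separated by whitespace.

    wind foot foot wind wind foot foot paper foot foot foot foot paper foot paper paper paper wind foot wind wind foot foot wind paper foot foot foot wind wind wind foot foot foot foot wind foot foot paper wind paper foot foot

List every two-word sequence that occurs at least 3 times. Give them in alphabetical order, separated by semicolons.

foot foot; foot paper; foot wind; paper foot; wind foot; wind wind

Bigram counts meeting the condition (at least 3 times):
  foot foot: 13
  foot paper: 4
  foot wind: 5
  paper foot: 4
  wind foot: 6
  wind wind: 4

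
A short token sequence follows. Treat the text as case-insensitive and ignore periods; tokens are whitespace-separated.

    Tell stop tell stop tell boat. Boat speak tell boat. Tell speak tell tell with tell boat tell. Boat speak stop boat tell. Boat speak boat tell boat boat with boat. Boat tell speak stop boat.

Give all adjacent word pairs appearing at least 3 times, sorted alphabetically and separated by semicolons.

Bigram counts meeting the condition (at least 3 times):
  boat boat: 3
  boat speak: 3
  boat tell: 5
  tell boat: 6

boat boat; boat speak; boat tell; tell boat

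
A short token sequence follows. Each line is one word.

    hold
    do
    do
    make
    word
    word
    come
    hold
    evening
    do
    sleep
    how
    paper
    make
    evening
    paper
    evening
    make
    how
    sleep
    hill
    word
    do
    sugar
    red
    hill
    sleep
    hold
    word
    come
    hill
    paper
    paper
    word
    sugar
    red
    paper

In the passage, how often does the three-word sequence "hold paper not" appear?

0

Scanning the 35 overlapping trigram windows for "hold paper not":
  (none found)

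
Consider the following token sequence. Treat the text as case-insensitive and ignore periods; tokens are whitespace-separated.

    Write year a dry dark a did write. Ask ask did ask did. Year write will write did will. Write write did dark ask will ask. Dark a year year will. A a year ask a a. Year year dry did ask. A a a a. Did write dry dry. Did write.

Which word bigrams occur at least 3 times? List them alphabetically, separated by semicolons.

Bigram counts meeting the condition (at least 3 times):
  a a: 5
  a year: 3
  did write: 3

a a; a year; did write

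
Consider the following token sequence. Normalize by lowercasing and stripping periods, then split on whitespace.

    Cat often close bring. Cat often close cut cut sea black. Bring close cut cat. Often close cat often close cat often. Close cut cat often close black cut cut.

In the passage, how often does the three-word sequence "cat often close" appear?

Scanning the 28 overlapping trigram windows for "cat often close":
  position 1–3: cat often close
  position 5–7: cat often close
  position 15–17: cat often close
  position 18–20: cat often close
  position 21–23: cat often close
  position 25–27: cat often close

6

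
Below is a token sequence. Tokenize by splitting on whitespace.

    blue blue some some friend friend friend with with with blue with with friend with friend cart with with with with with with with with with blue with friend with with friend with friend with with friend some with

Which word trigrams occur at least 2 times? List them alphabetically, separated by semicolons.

Trigram counts meeting the condition (at least 2 times):
  friend with friend: 2
  friend with with: 3
  with blue with: 2
  with friend with: 4
  with with blue: 2
  with with friend: 3
  with with with: 8

friend with friend; friend with with; with blue with; with friend with; with with blue; with with friend; with with with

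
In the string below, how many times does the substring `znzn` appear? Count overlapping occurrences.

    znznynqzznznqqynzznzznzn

3

Sliding a length-4 window over the 24 characters (21 positions):
  position 1–4: znzn
  position 9–12: znzn
  position 21–24: znzn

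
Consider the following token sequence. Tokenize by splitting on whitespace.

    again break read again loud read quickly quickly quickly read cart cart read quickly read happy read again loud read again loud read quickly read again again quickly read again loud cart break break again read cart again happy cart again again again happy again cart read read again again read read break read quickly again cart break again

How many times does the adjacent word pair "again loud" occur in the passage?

Scanning the 58 overlapping bigram windows for "again loud":
  position 4–5: again loud
  position 18–19: again loud
  position 21–22: again loud
  position 30–31: again loud

4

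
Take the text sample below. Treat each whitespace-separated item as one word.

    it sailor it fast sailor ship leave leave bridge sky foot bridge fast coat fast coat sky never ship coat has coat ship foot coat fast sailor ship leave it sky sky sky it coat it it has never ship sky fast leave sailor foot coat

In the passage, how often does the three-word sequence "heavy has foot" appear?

0

Scanning the 44 overlapping trigram windows for "heavy has foot":
  (none found)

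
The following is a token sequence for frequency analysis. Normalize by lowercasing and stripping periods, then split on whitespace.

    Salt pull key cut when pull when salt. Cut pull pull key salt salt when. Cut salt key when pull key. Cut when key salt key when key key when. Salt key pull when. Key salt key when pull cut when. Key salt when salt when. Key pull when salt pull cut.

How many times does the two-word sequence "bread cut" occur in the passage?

0

Scanning the 51 overlapping bigram windows for "bread cut":
  (none found)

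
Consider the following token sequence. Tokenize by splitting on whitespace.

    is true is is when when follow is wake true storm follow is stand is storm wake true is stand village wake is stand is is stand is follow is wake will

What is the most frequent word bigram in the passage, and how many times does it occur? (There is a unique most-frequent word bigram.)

"is stand", 4 times

Bigram frequencies (highest first):
  is stand: 4
  follow is: 3
  stand is: 3
  true is: 2
  is is: 2
  is wake: 2
  … (14 more, each ≤ 2)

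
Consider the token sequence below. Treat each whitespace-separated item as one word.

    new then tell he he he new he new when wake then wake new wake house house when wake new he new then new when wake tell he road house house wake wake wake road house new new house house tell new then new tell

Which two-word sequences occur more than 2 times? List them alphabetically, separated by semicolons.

Bigram counts meeting the condition (more than 2 times):
  he new: 3
  house house: 3
  new then: 3
  when wake: 3

he new; house house; new then; when wake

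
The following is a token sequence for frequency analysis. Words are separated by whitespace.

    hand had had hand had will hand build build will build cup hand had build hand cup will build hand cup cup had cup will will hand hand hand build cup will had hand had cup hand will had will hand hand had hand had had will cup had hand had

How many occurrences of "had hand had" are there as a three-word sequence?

4

Scanning the 49 overlapping trigram windows for "had hand had":
  position 3–5: had hand had
  position 33–35: had hand had
  position 43–45: had hand had
  position 49–51: had hand had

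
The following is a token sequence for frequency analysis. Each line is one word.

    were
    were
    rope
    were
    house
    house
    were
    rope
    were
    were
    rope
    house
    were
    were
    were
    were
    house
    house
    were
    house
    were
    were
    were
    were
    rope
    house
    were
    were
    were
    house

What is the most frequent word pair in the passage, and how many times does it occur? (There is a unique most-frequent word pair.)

"were were", 10 times

Bigram frequencies (highest first):
  were were: 10
  house were: 5
  were rope: 4
  were house: 4
  rope were: 2
  house house: 2
  … (1 more, each ≤ 2)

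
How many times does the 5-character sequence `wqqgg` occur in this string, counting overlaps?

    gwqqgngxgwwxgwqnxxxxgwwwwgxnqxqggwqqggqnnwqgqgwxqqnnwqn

1

Sliding a length-5 window over the 55 characters (51 positions):
  position 34–38: wqqgg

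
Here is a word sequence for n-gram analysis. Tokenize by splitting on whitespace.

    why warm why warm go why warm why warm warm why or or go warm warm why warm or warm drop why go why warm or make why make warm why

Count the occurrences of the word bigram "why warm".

Scanning the 30 overlapping bigram windows for "why warm":
  position 1–2: why warm
  position 3–4: why warm
  position 6–7: why warm
  position 8–9: why warm
  position 17–18: why warm
  position 24–25: why warm

6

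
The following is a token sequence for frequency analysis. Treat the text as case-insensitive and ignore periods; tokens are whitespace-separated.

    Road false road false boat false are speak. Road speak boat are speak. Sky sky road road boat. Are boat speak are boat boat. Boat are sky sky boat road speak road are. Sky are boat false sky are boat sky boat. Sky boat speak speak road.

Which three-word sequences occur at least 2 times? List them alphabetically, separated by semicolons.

Trigram counts meeting the condition (at least 2 times):
  boat sky boat: 2
  sky are boat: 2

boat sky boat; sky are boat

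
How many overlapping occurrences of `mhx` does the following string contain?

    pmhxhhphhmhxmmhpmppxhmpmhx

3

Sliding a length-3 window over the 26 characters (24 positions):
  position 2–4: mhx
  position 10–12: mhx
  position 24–26: mhx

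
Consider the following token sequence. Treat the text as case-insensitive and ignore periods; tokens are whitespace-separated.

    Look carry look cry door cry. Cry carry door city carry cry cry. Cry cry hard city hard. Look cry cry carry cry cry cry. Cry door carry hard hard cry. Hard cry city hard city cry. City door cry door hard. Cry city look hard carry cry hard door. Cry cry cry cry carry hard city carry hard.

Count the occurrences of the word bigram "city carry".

2

Scanning the 58 overlapping bigram windows for "city carry":
  position 10–11: city carry
  position 57–58: city carry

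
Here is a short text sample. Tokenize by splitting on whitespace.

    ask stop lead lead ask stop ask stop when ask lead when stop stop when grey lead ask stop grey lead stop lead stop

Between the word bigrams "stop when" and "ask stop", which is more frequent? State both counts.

"ask stop" (4 vs 2)

"stop when": 2 occurrences
"ask stop": 4 occurrences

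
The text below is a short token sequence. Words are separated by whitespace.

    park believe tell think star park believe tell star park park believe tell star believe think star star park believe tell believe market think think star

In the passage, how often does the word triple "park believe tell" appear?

4

Scanning the 24 overlapping trigram windows for "park believe tell":
  position 1–3: park believe tell
  position 6–8: park believe tell
  position 11–13: park believe tell
  position 19–21: park believe tell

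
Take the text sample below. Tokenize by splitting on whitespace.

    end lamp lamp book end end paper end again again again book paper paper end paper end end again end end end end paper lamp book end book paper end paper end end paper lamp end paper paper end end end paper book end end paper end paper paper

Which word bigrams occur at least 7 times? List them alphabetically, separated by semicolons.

end end; end paper; paper end

Bigram counts meeting the condition (at least 7 times):
  end end: 9
  end paper: 9
  paper end: 7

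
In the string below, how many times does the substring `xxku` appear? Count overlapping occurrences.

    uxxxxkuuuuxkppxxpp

1

Sliding a length-4 window over the 18 characters (15 positions):
  position 4–7: xxku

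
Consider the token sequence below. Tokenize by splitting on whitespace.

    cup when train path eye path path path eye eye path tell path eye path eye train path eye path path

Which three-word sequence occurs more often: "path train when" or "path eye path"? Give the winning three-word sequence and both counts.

"path train when": 0 occurrences
"path eye path": 3 occurrences

"path eye path" (3 vs 0)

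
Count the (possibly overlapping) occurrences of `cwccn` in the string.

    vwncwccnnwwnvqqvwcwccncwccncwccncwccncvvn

Sliding a length-5 window over the 41 characters (37 positions):
  position 4–8: cwccn
  position 18–22: cwccn
  position 23–27: cwccn
  position 28–32: cwccn
  position 33–37: cwccn

5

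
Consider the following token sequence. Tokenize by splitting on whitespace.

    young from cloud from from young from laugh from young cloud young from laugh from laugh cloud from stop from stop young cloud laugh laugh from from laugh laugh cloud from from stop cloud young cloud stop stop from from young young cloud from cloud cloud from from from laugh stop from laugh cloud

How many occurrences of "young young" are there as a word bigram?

1

Scanning the 53 overlapping bigram windows for "young young":
  position 41–42: young young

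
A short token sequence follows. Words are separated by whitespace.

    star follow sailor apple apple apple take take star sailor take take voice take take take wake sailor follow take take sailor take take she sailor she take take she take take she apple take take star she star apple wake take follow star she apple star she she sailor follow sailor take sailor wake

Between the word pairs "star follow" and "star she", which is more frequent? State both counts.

"star follow": 1 occurrence
"star she": 3 occurrences

"star she" (3 vs 1)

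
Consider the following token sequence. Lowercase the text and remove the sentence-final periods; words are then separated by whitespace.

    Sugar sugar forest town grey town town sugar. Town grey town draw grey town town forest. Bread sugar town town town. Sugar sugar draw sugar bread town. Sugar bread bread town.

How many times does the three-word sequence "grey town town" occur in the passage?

Scanning the 29 overlapping trigram windows for "grey town town":
  position 5–7: grey town town
  position 13–15: grey town town

2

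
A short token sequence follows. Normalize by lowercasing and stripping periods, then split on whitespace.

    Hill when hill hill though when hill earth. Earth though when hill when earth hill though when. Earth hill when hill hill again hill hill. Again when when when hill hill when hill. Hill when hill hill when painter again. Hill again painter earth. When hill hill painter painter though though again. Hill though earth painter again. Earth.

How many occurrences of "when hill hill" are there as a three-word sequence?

6

Scanning the 56 overlapping trigram windows for "when hill hill":
  position 2–4: when hill hill
  position 20–22: when hill hill
  position 29–31: when hill hill
  position 32–34: when hill hill
  position 35–37: when hill hill
  position 45–47: when hill hill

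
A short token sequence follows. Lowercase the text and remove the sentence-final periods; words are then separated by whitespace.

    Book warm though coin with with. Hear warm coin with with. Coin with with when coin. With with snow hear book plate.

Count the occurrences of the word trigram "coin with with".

4

Scanning the 20 overlapping trigram windows for "coin with with":
  position 4–6: coin with with
  position 9–11: coin with with
  position 12–14: coin with with
  position 16–18: coin with with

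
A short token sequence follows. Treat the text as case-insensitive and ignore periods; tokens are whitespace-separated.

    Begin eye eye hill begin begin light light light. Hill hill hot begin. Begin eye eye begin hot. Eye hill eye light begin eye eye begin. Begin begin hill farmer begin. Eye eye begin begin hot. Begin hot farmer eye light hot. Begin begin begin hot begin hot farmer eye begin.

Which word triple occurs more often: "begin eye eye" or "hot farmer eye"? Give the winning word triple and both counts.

"begin eye eye" (4 vs 2)

"begin eye eye": 4 occurrences
"hot farmer eye": 2 occurrences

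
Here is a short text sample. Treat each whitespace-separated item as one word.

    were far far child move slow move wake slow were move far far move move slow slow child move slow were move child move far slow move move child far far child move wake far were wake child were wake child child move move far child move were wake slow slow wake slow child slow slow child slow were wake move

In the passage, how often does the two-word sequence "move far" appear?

Scanning the 60 overlapping bigram windows for "move far":
  position 11–12: move far
  position 24–25: move far
  position 44–45: move far

3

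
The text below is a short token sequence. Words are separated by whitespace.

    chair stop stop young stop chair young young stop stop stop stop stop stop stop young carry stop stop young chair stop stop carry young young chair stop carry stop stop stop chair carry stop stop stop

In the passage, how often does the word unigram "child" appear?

Scanning the 37 tokens for "child":
  (none found)

0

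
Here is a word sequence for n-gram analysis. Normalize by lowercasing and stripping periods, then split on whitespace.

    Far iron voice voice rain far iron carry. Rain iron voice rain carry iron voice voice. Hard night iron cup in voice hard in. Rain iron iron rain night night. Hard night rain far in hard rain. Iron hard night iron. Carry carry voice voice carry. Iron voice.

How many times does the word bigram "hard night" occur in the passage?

3

Scanning the 47 overlapping bigram windows for "hard night":
  position 17–18: hard night
  position 31–32: hard night
  position 39–40: hard night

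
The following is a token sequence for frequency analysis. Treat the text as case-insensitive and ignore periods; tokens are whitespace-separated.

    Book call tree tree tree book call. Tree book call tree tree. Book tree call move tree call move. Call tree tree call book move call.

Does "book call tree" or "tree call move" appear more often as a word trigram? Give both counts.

"book call tree": 3 occurrences
"tree call move": 2 occurrences

"book call tree" (3 vs 2)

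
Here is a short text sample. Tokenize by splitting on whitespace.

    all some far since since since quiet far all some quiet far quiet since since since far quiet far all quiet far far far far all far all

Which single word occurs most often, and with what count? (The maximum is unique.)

"far", 10 times

Unigram frequencies (highest first):
  far: 10
  since: 6
  all: 5
  quiet: 5
  some: 2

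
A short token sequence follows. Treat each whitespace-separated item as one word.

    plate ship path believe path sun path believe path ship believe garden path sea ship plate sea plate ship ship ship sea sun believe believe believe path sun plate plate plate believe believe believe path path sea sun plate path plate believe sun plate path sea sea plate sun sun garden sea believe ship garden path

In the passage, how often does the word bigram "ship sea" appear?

Scanning the 55 overlapping bigram windows for "ship sea":
  position 21–22: ship sea

1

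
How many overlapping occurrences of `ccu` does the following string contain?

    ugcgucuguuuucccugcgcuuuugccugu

Sliding a length-3 window over the 30 characters (28 positions):
  position 14–16: ccu
  position 26–28: ccu

2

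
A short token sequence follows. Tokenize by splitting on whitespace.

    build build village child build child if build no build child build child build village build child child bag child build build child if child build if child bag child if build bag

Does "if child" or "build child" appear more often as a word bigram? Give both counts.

"build child" (5 vs 2)

"if child": 2 occurrences
"build child": 5 occurrences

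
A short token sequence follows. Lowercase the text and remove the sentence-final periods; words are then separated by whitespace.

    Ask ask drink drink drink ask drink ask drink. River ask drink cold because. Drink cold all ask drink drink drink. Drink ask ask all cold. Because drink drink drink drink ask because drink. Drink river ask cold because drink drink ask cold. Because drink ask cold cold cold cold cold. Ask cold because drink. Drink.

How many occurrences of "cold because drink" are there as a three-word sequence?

5

Scanning the 54 overlapping trigram windows for "cold because drink":
  position 13–15: cold because drink
  position 26–28: cold because drink
  position 38–40: cold because drink
  position 43–45: cold because drink
  position 53–55: cold because drink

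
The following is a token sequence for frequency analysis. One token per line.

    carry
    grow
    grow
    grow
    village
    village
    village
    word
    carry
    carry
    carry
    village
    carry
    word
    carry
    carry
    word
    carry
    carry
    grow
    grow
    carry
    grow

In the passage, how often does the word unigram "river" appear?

0

Scanning the 23 tokens for "river":
  (none found)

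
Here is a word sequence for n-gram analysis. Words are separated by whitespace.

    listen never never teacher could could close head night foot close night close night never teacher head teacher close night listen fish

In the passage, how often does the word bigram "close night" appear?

3

Scanning the 21 overlapping bigram windows for "close night":
  position 11–12: close night
  position 13–14: close night
  position 19–20: close night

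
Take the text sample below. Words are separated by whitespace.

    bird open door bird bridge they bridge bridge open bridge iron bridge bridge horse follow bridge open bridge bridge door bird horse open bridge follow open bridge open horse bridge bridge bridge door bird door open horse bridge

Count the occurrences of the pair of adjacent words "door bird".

Scanning the 37 overlapping bigram windows for "door bird":
  position 3–4: door bird
  position 20–21: door bird
  position 33–34: door bird

3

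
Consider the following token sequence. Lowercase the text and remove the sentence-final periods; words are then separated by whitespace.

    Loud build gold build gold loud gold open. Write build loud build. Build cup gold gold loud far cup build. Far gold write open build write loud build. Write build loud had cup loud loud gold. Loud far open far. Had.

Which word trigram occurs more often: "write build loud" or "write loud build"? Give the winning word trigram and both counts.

"write build loud" (2 vs 1)

"write build loud": 2 occurrences
"write loud build": 1 occurrence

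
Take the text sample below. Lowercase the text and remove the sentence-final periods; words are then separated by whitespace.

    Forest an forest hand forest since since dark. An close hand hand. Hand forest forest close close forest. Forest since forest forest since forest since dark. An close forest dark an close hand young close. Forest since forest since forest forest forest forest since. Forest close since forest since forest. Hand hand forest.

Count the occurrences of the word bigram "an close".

Scanning the 52 overlapping bigram windows for "an close":
  position 9–10: an close
  position 27–28: an close
  position 31–32: an close

3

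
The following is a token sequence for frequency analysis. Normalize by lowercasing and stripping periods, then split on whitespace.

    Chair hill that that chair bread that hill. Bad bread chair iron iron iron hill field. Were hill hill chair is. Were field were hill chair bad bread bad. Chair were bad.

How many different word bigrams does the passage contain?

26

32 tokens → 31 bigram windows in total.
Repeated bigrams (each contributes count−1 duplicates):
  bad bread: 2
  field were: 2
  hill chair: 2
  iron iron: 2
  were hill: 2
5 duplicate windows → 31 − 5 = 26 distinct.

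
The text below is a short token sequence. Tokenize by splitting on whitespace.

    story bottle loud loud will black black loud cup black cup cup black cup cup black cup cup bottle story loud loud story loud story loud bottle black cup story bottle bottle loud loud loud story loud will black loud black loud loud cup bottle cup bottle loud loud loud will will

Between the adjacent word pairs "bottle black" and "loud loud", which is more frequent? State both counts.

"loud loud" (7 vs 1)

"bottle black": 1 occurrence
"loud loud": 7 occurrences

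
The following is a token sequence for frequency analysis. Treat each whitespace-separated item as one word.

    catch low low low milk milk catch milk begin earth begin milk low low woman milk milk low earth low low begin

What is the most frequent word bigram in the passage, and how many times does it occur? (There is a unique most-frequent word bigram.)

Bigram frequencies (highest first):
  low low: 4
  milk milk: 2
  milk low: 2
  catch low: 1
  low milk: 1
  milk catch: 1
  … (10 more, each ≤ 1)

"low low", 4 times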